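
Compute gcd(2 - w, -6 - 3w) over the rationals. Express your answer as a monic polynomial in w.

By polynomial division,
  -w + 2 = (1/3)(-3w - 6) + (4)
  -3w - 6 = (-(3/4)w - 3/2)(4) + (0)
The last nonzero remainder is the constant 4, so the polynomials are coprime and gcd = 1.

1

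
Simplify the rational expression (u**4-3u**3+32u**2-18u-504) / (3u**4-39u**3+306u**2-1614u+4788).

Repeated division with remainder:
  u**4-3u**3+32u**2-18u-504 = (1/3)(3u**4-39u**3+306u**2-1614u+4788) + (10u**3-70u**2+520u-2100)
  3u**4-39u**3+306u**2-1614u+4788 = ((3/10)u-9/5)(10u**3-70u**2+520u-2100) + (24u**2-48u+1008)
  10u**3-70u**2+520u-2100 = ((5/12)u-25/12)(24u**2-48u+1008) + (0)
Last nonzero remainder: 24u**2-48u+1008. Dividing through by 24 gives the monic gcd u**2-2u+42.
Cancel u**2-2u+42 from numerator and denominator to get the reduced form.

(u**2-u-12)/(3u**2-33u+114)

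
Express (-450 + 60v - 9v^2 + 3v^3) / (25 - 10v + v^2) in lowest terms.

Euclidean algorithm in ℚ[v]:
  3v^3 - 9v^2 + 60v - 450 = (3v + 21)(v^2 - 10v + 25) + (195v - 975)
  v^2 - 10v + 25 = ((1/195)v - 1/39)(195v - 975) + (0)
Last nonzero remainder: 195v - 975. Dividing through by 195 gives the monic gcd v - 5.
Cancel v - 5 from numerator and denominator to get the reduced form.

(90 + 6v + 3v^2)/(-5 + v)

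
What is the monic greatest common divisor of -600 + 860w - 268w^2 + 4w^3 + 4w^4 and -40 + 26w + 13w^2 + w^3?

Euclidean algorithm in ℚ[w]:
  4w^4 + 4w^3 - 268w^2 + 860w - 600 = (4w - 48)(w^3 + 13w^2 + 26w - 40) + (252w^2 + 2268w - 2520)
  w^3 + 13w^2 + 26w - 40 = ((1/252)w + 1/63)(252w^2 + 2268w - 2520) + (0)
Last nonzero remainder: 252w^2 + 2268w - 2520. Dividing through by 252 gives the monic gcd w^2 + 9w - 10.

-10 + 9w + w^2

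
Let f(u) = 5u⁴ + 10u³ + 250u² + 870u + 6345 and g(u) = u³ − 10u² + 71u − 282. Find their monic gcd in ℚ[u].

u² − 4u + 47

By polynomial division,
  5u⁴ + 10u³ + 250u² + 870u + 6345 = (5u + 60)(u³ − 10u² + 71u − 282) + (495u² − 1980u + 23265)
  u³ − 10u² + 71u − 282 = ((1/495)u − 2/165)(495u² − 1980u + 23265) + (0)
Last nonzero remainder: 495u² − 1980u + 23265. Dividing through by 495 gives the monic gcd u² − 4u + 47.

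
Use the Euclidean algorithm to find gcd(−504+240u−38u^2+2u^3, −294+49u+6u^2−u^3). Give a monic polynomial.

42−13u+u^2

Euclidean algorithm in ℚ[u]:
  2u^3−38u^2+240u−504 = (−2)(−u^3+6u^2+49u−294) + (−26u^2+338u−1092)
  −u^3+6u^2+49u−294 = ((1/26)u+7/26)(−26u^2+338u−1092) + (0)
Last nonzero remainder: −26u^2+338u−1092. Dividing through by −26 gives the monic gcd u^2−13u+42.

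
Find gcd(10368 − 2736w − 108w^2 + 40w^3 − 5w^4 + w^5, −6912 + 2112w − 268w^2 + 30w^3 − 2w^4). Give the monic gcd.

−432 + 78w − 7w^2 + w^3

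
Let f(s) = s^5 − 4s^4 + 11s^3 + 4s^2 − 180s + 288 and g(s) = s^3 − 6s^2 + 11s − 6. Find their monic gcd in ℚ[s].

s^2 − 5s + 6

Euclidean algorithm in ℚ[s]:
  s^5 − 4s^4 + 11s^3 + 4s^2 − 180s + 288 = (s^2 + 2s + 12)(s^3 − 6s^2 + 11s − 6) + (60s^2 − 300s + 360)
  s^3 − 6s^2 + 11s − 6 = ((1/60)s − 1/60)(60s^2 − 300s + 360) + (0)
Last nonzero remainder: 60s^2 − 300s + 360. Dividing through by 60 gives the monic gcd s^2 − 5s + 6.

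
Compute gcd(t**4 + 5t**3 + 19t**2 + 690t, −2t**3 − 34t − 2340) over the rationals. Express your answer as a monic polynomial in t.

By polynomial division,
  t**4 + 5t**3 + 19t**2 + 690t = (−(1/2)t − 5/2)(−2t**3 − 34t − 2340) + (2t**2 − 565t − 5850)
  −2t**3 − 34t − 2340 = (−t − 565/2)(2t**2 − 565t − 5850) + (−(330993/2)t − 1654965)
  2t**2 − 565t − 5850 = (−(4/330993)t + 10/2829)(−(330993/2)t − 1654965) + (0)
Last nonzero remainder: −(330993/2)t − 1654965. Dividing through by −330993/2 gives the monic gcd t + 10.

t + 10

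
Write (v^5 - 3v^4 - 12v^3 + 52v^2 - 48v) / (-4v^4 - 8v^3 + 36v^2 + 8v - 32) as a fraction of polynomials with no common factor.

(-v^3 + 5v^2 - 6v)/(4v^2 - 4)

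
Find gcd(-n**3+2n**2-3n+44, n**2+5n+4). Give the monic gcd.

1

Apply the Euclidean algorithm:
  -n**3+2n**2-3n+44 = (-n+7)(n**2+5n+4) + (-34n+16)
  n**2+5n+4 = (-(1/34)n-93/578)(-34n+16) + (1900/289)
  -34n+16 = (-(4913/950)n+1156/475)(1900/289) + (0)
The last nonzero remainder is the constant 1900/289, so the polynomials are coprime and gcd = 1.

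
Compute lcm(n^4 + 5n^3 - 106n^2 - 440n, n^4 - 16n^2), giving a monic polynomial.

n^6 + n^5 - 126n^4 - 16n^3 + 1760n^2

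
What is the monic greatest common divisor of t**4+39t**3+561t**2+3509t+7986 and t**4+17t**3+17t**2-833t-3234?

t**2+17t+66

Euclidean algorithm in ℚ[t]:
  t**4+39t**3+561t**2+3509t+7986 = (t**4+17t**3+17t**2-833t-3234) + (22t**3+544t**2+4342t+11220)
  t**4+17t**3+17t**2-833t-3234 = ((1/22)t-85/242)(22t**3+544t**2+4342t+11220) + ((1296/121)t**2+(22032/121)t+7776/11)
  22t**3+544t**2+4342t+11220 = ((1331/648)t+10285/648)((1296/121)t**2+(22032/121)t+7776/11) + (0)
Last nonzero remainder: (1296/121)t**2+(22032/121)t+7776/11. Dividing through by 1296/121 gives the monic gcd t**2+17t+66.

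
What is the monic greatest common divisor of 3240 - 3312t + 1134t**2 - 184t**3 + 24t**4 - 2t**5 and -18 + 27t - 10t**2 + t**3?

18 - 9t + t**2

By polynomial division,
  -2t**5 + 24t**4 - 184t**3 + 1134t**2 - 3312t + 3240 = (-2t**2 + 4t - 90)(t**3 - 10t**2 + 27t - 18) + (90t**2 - 810t + 1620)
  t**3 - 10t**2 + 27t - 18 = ((1/90)t - 1/90)(90t**2 - 810t + 1620) + (0)
Last nonzero remainder: 90t**2 - 810t + 1620. Dividing through by 90 gives the monic gcd t**2 - 9t + 18.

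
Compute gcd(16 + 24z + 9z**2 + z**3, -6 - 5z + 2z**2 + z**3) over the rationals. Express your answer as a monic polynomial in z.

Repeated division with remainder:
  z**3 + 9z**2 + 24z + 16 = (z**3 + 2z**2 - 5z - 6) + (7z**2 + 29z + 22)
  z**3 + 2z**2 - 5z - 6 = ((1/7)z - 15/49)(7z**2 + 29z + 22) + ((36/49)z + 36/49)
  7z**2 + 29z + 22 = ((343/36)z + 539/18)((36/49)z + 36/49) + (0)
Last nonzero remainder: (36/49)z + 36/49. Dividing through by 36/49 gives the monic gcd z + 1.

1 + z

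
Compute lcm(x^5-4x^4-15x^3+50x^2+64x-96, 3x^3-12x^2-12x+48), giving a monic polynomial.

x^6-6x^5-7x^4+80x^3-36x^2-224x+192

By polynomial division,
  x^5-4x^4-15x^3+50x^2+64x-96 = ((1/3)x^2-11/3)(3x^3-12x^2-12x+48) + (-10x^2+20x+80)
  3x^3-12x^2-12x+48 = (-(3/10)x+3/5)(-10x^2+20x+80) + (0)
Last nonzero remainder: -10x^2+20x+80. Dividing through by -10 gives the monic gcd x^2-2x-8.
Then lcm(f, g) = f·g / gcd(f, g); expanding and making the result monic gives the answer.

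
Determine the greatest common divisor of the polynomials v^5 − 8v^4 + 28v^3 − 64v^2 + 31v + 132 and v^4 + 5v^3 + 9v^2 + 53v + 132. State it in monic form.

v^2 − 2v + 11

Repeated division with remainder:
  v^5 − 8v^4 + 28v^3 − 64v^2 + 31v + 132 = (v − 13)(v^4 + 5v^3 + 9v^2 + 53v + 132) + (84v^3 + 588v + 1848)
  v^4 + 5v^3 + 9v^2 + 53v + 132 = ((1/84)v + 5/84)(84v^3 + 588v + 1848) + (2v^2 − 4v + 22)
  84v^3 + 588v + 1848 = (42v + 84)(2v^2 − 4v + 22) + (0)
Last nonzero remainder: 2v^2 − 4v + 22. Dividing through by 2 gives the monic gcd v^2 − 2v + 11.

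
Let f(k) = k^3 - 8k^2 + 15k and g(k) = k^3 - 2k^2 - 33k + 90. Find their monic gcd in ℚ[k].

k^2 - 8k + 15

Repeated division with remainder:
  k^3 - 8k^2 + 15k = (k^3 - 2k^2 - 33k + 90) + (-6k^2 + 48k - 90)
  k^3 - 2k^2 - 33k + 90 = (-(1/6)k - 1)(-6k^2 + 48k - 90) + (0)
Last nonzero remainder: -6k^2 + 48k - 90. Dividing through by -6 gives the monic gcd k^2 - 8k + 15.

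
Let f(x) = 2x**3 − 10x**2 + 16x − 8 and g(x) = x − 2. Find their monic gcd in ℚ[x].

x − 2

Repeated division with remainder:
  2x**3 − 10x**2 + 16x − 8 = (2x**2 − 6x + 4)(x − 2) + (0)
The last nonzero remainder x − 2 is already monic.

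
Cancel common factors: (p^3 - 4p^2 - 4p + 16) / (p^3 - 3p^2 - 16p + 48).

(p^2 - 4)/(p^2 + p - 12)

Repeated division with remainder:
  p^3 - 4p^2 - 4p + 16 = (p^3 - 3p^2 - 16p + 48) + (-p^2 + 12p - 32)
  p^3 - 3p^2 - 16p + 48 = (-p - 9)(-p^2 + 12p - 32) + (60p - 240)
  -p^2 + 12p - 32 = (-(1/60)p + 2/15)(60p - 240) + (0)
Last nonzero remainder: 60p - 240. Dividing through by 60 gives the monic gcd p - 4.
Cancel p - 4 from numerator and denominator to get the reduced form.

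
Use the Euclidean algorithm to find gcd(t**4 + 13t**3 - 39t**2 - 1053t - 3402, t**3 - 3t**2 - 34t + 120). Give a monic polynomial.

t + 6

By polynomial division,
  t**4 + 13t**3 - 39t**2 - 1053t - 3402 = (t + 16)(t**3 - 3t**2 - 34t + 120) + (43t**2 - 629t - 5322)
  t**3 - 3t**2 - 34t + 120 = ((1/43)t + 500/1849)(43t**2 - 629t - 5322) + ((480480/1849)t + 2882880/1849)
  43t**2 - 629t - 5322 = ((79507/480480)t - 1640063/480480)((480480/1849)t + 2882880/1849) + (0)
Last nonzero remainder: (480480/1849)t + 2882880/1849. Dividing through by 480480/1849 gives the monic gcd t + 6.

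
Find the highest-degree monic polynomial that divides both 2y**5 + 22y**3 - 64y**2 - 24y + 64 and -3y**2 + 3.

Euclidean algorithm in ℚ[y]:
  2y**5 + 22y**3 - 64y**2 - 24y + 64 = (-(2/3)y**3 - 8y + 64/3)(-3y**2 + 3) + (0)
Last nonzero remainder: -3y**2 + 3. Dividing through by -3 gives the monic gcd y**2 - 1.

y**2 - 1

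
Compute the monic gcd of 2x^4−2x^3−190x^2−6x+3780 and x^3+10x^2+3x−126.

x^2+13x+42

Apply the Euclidean algorithm:
  2x^4−2x^3−190x^2−6x+3780 = (2x−22)(x^3+10x^2+3x−126) + (24x^2+312x+1008)
  x^3+10x^2+3x−126 = ((1/24)x−1/8)(24x^2+312x+1008) + (0)
Last nonzero remainder: 24x^2+312x+1008. Dividing through by 24 gives the monic gcd x^2+13x+42.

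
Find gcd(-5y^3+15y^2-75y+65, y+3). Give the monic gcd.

1

By polynomial division,
  -5y^3+15y^2-75y+65 = (-5y^2+30y-165)(y+3) + (560)
  y+3 = ((1/560)y+3/560)(560) + (0)
The last nonzero remainder is the constant 560, so the polynomials are coprime and gcd = 1.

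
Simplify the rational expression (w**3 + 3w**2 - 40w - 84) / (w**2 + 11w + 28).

(w**2 - 4w - 12)/(w + 4)

Repeated division with remainder:
  w**3 + 3w**2 - 40w - 84 = (w - 8)(w**2 + 11w + 28) + (20w + 140)
  w**2 + 11w + 28 = ((1/20)w + 1/5)(20w + 140) + (0)
Last nonzero remainder: 20w + 140. Dividing through by 20 gives the monic gcd w + 7.
Cancel w + 7 from numerator and denominator to get the reduced form.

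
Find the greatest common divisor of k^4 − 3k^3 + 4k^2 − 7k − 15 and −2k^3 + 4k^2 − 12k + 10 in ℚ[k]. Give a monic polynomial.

k^2 − k + 5

Repeated division with remainder:
  k^4 − 3k^3 + 4k^2 − 7k − 15 = (−(1/2)k + 1/2)(−2k^3 + 4k^2 − 12k + 10) + (−4k^2 + 4k − 20)
  −2k^3 + 4k^2 − 12k + 10 = ((1/2)k − 1/2)(−4k^2 + 4k − 20) + (0)
Last nonzero remainder: −4k^2 + 4k − 20. Dividing through by −4 gives the monic gcd k^2 − k + 5.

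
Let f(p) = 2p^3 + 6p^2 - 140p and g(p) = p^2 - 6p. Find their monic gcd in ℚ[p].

Euclidean algorithm in ℚ[p]:
  2p^3 + 6p^2 - 140p = (2p + 18)(p^2 - 6p) + (-32p)
  p^2 - 6p = (-(1/32)p + 3/16)(-32p) + (0)
Last nonzero remainder: -32p. Dividing through by -32 gives the monic gcd p.

p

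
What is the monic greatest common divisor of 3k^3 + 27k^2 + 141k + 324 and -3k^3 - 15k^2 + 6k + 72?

Repeated division with remainder:
  3k^3 + 27k^2 + 141k + 324 = (-1)(-3k^3 - 15k^2 + 6k + 72) + (12k^2 + 147k + 396)
  -3k^3 - 15k^2 + 6k + 72 = (-(1/4)k + 29/16)(12k^2 + 147k + 396) + (-(2583/16)k - 2583/4)
  12k^2 + 147k + 396 = (-(64/861)k - 176/287)(-(2583/16)k - 2583/4) + (0)
Last nonzero remainder: -(2583/16)k - 2583/4. Dividing through by -2583/16 gives the monic gcd k + 4.

k + 4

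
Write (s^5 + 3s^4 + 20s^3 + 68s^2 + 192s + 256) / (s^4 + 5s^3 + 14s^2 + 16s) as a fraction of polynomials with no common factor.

Euclidean algorithm in ℚ[s]:
  s^5 + 3s^4 + 20s^3 + 68s^2 + 192s + 256 = (s - 2)(s^4 + 5s^3 + 14s^2 + 16s) + (16s^3 + 80s^2 + 224s + 256)
  s^4 + 5s^3 + 14s^2 + 16s = ((1/16)s)(16s^3 + 80s^2 + 224s + 256) + (0)
Last nonzero remainder: 16s^3 + 80s^2 + 224s + 256. Dividing through by 16 gives the monic gcd s^3 + 5s^2 + 14s + 16.
Cancel s^3 + 5s^2 + 14s + 16 from numerator and denominator to get the reduced form.

(s^2 - 2s + 16)/(s)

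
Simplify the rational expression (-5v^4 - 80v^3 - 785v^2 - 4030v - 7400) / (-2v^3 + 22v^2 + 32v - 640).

(5v^3 + 55v^2 + 510v + 1480)/(2v^2 - 32v + 128)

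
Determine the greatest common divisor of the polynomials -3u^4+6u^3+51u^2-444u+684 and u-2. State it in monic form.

By polynomial division,
  -3u^4+6u^3+51u^2-444u+684 = (-3u^3+51u-342)(u-2) + (0)
The last nonzero remainder u-2 is already monic.

u-2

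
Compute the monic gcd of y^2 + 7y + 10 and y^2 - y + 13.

1

Repeated division with remainder:
  y^2 + 7y + 10 = (y^2 - y + 13) + (8y - 3)
  y^2 - y + 13 = ((1/8)y - 5/64)(8y - 3) + (817/64)
  8y - 3 = ((512/817)y - 192/817)(817/64) + (0)
The last nonzero remainder is the constant 817/64, so the polynomials are coprime and gcd = 1.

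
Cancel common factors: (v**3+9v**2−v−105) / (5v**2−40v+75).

(v**2+12v+35)/(5v−25)

Euclidean algorithm in ℚ[v]:
  v**3+9v**2−v−105 = ((1/5)v+17/5)(5v**2−40v+75) + (120v−360)
  5v**2−40v+75 = ((1/24)v−5/24)(120v−360) + (0)
Last nonzero remainder: 120v−360. Dividing through by 120 gives the monic gcd v−3.
Cancel v−3 from numerator and denominator to get the reduced form.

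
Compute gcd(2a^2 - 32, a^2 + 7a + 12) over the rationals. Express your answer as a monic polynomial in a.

a + 4

Repeated division with remainder:
  2a^2 - 32 = (2)(a^2 + 7a + 12) + (-14a - 56)
  a^2 + 7a + 12 = (-(1/14)a - 3/14)(-14a - 56) + (0)
Last nonzero remainder: -14a - 56. Dividing through by -14 gives the monic gcd a + 4.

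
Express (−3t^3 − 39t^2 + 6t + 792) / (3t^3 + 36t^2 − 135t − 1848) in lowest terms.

Apply the Euclidean algorithm:
  −3t^3 − 39t^2 + 6t + 792 = (−1)(3t^3 + 36t^2 − 135t − 1848) + (−3t^2 − 129t − 1056)
  3t^3 + 36t^2 − 135t − 1848 = (−t + 31)(−3t^2 − 129t − 1056) + (2808t + 30888)
  −3t^2 − 129t − 1056 = (−(1/936)t − 4/117)(2808t + 30888) + (0)
Last nonzero remainder: 2808t + 30888. Dividing through by 2808 gives the monic gcd t + 11.
Cancel t + 11 from numerator and denominator to get the reduced form.

(−t^2 − 2t + 24)/(t^2 + t − 56)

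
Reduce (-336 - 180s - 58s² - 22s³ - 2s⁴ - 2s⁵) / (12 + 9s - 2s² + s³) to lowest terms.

Apply the Euclidean algorithm:
  -2s⁵ - 2s⁴ - 22s³ - 58s² - 180s - 336 = (-2s² - 6s - 16)(s³ - 2s² + 9s + 12) + (-12s² + 36s - 144)
  s³ - 2s² + 9s + 12 = (-(1/12)s - 1/12)(-12s² + 36s - 144) + (0)
Last nonzero remainder: -12s² + 36s - 144. Dividing through by -12 gives the monic gcd s² - 3s + 12.
Cancel s² - 3s + 12 from numerator and denominator to get the reduced form.

(-28 - 22s - 8s² - 2s³)/(1 + s)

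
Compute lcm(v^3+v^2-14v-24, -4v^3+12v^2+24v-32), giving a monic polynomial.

Apply the Euclidean algorithm:
  v^3+v^2-14v-24 = (-1/4)(-4v^3+12v^2+24v-32) + (4v^2-8v-32)
  -4v^3+12v^2+24v-32 = (-v+1)(4v^2-8v-32) + (0)
Last nonzero remainder: 4v^2-8v-32. Dividing through by 4 gives the monic gcd v^2-2v-8.
Then lcm(f, g) = f·g / gcd(f, g); expanding and making the result monic gives the answer.

v^4-15v^2-10v+24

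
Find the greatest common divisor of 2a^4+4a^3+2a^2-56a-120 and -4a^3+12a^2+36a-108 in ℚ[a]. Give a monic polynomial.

a-3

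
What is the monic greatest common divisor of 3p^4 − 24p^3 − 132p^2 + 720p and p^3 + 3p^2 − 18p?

p^2 + 6p

Euclidean algorithm in ℚ[p]:
  3p^4 − 24p^3 − 132p^2 + 720p = (3p − 33)(p^3 + 3p^2 − 18p) + (21p^2 + 126p)
  p^3 + 3p^2 − 18p = ((1/21)p − 1/7)(21p^2 + 126p) + (0)
Last nonzero remainder: 21p^2 + 126p. Dividing through by 21 gives the monic gcd p^2 + 6p.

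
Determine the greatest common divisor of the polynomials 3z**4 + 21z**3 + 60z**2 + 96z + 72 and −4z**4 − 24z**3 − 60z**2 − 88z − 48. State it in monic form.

By polynomial division,
  3z**4 + 21z**3 + 60z**2 + 96z + 72 = (−3/4)(−4z**4 − 24z**3 − 60z**2 − 88z − 48) + (3z**3 + 15z**2 + 30z + 36)
  −4z**4 − 24z**3 − 60z**2 − 88z − 48 = (−(4/3)z − 4/3)(3z**3 + 15z**2 + 30z + 36) + (0)
Last nonzero remainder: 3z**3 + 15z**2 + 30z + 36. Dividing through by 3 gives the monic gcd z**3 + 5z**2 + 10z + 12.

z**3 + 5z**2 + 10z + 12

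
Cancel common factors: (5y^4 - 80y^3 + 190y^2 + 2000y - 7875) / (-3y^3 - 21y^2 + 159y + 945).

By polynomial division,
  5y^4 - 80y^3 + 190y^2 + 2000y - 7875 = (-(5/3)y + 115/3)(-3y^3 - 21y^2 + 159y + 945) + (1260y^2 - 2520y - 44100)
  -3y^3 - 21y^2 + 159y + 945 = (-(1/420)y - 3/140)(1260y^2 - 2520y - 44100) + (0)
Last nonzero remainder: 1260y^2 - 2520y - 44100. Dividing through by 1260 gives the monic gcd y^2 - 2y - 35.
Cancel y^2 - 2y - 35 from numerator and denominator to get the reduced form.

(-5y^2 + 70y - 225)/(3y + 27)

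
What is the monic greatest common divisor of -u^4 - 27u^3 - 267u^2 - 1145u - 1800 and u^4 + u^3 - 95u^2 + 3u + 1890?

Repeated division with remainder:
  -u^4 - 27u^3 - 267u^2 - 1145u - 1800 = (-1)(u^4 + u^3 - 95u^2 + 3u + 1890) + (-26u^3 - 362u^2 - 1142u + 90)
  u^4 + u^3 - 95u^2 + 3u + 1890 = (-(1/26)u + 84/169)(-26u^3 - 362u^2 - 1142u + 90) + ((6930/169)u^2 + (97020/169)u + 311850/169)
  -26u^3 - 362u^2 - 1142u + 90 = (-(2197/3465)u + 169/3465)((6930/169)u^2 + (97020/169)u + 311850/169) + (0)
Last nonzero remainder: (6930/169)u^2 + (97020/169)u + 311850/169. Dividing through by 6930/169 gives the monic gcd u^2 + 14u + 45.

u^2 + 14u + 45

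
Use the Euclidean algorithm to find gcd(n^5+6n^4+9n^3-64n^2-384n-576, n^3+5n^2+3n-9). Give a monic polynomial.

n^2+6n+9

By polynomial division,
  n^5+6n^4+9n^3-64n^2-384n-576 = (n^2+n+1)(n^3+5n^2+3n-9) + (-63n^2-378n-567)
  n^3+5n^2+3n-9 = (-(1/63)n+1/63)(-63n^2-378n-567) + (0)
Last nonzero remainder: -63n^2-378n-567. Dividing through by -63 gives the monic gcd n^2+6n+9.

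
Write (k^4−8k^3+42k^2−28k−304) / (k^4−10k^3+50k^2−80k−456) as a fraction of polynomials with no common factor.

Repeated division with remainder:
  k^4−8k^3+42k^2−28k−304 = (k^4−10k^3+50k^2−80k−456) + (2k^3−8k^2+52k+152)
  k^4−10k^3+50k^2−80k−456 = ((1/2)k−3)(2k^3−8k^2+52k+152) + (0)
Last nonzero remainder: 2k^3−8k^2+52k+152. Dividing through by 2 gives the monic gcd k^3−4k^2+26k+76.
Cancel k^3−4k^2+26k+76 from numerator and denominator to get the reduced form.

(k−4)/(k−6)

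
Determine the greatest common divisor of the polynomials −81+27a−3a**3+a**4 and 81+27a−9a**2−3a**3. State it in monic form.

−9+a**2

Apply the Euclidean algorithm:
  a**4−3a**3+27a−81 = (−(1/3)a+2)(−3a**3−9a**2+27a+81) + (27a**2−243)
  −3a**3−9a**2+27a+81 = (−(1/9)a−1/3)(27a**2−243) + (0)
Last nonzero remainder: 27a**2−243. Dividing through by 27 gives the monic gcd a**2−9.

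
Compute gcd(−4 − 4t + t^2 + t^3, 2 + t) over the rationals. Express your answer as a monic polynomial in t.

2 + t

By polynomial division,
  t^3 + t^2 − 4t − 4 = (t^2 − t − 2)(t + 2) + (0)
The last nonzero remainder t + 2 is already monic.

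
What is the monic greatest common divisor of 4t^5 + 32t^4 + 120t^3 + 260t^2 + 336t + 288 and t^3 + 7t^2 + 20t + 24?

t^3 + 7t^2 + 20t + 24

By polynomial division,
  4t^5 + 32t^4 + 120t^3 + 260t^2 + 336t + 288 = (4t^2 + 4t + 12)(t^3 + 7t^2 + 20t + 24) + (0)
The last nonzero remainder t^3 + 7t^2 + 20t + 24 is already monic.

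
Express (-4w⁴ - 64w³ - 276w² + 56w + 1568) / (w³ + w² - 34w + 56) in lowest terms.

(-4w² - 44w - 112)/(w - 4)

Apply the Euclidean algorithm:
  -4w⁴ - 64w³ - 276w² + 56w + 1568 = (-4w - 60)(w³ + w² - 34w + 56) + (-352w² - 1760w + 4928)
  w³ + w² - 34w + 56 = (-(1/352)w + 1/88)(-352w² - 1760w + 4928) + (0)
Last nonzero remainder: -352w² - 1760w + 4928. Dividing through by -352 gives the monic gcd w² + 5w - 14.
Cancel w² + 5w - 14 from numerator and denominator to get the reduced form.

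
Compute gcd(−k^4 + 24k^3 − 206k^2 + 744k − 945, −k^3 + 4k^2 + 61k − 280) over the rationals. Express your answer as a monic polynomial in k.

k^2 − 12k + 35

Euclidean algorithm in ℚ[k]:
  −k^4 + 24k^3 − 206k^2 + 744k − 945 = (k − 20)(−k^3 + 4k^2 + 61k − 280) + (−187k^2 + 2244k − 6545)
  −k^3 + 4k^2 + 61k − 280 = ((1/187)k + 8/187)(−187k^2 + 2244k − 6545) + (0)
Last nonzero remainder: −187k^2 + 2244k − 6545. Dividing through by −187 gives the monic gcd k^2 − 12k + 35.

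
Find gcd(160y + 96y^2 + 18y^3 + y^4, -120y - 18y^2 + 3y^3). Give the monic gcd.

Euclidean algorithm in ℚ[y]:
  y^4 + 18y^3 + 96y^2 + 160y = ((1/3)y + 8)(3y^3 - 18y^2 - 120y) + (280y^2 + 1120y)
  3y^3 - 18y^2 - 120y = ((3/280)y - 3/28)(280y^2 + 1120y) + (0)
Last nonzero remainder: 280y^2 + 1120y. Dividing through by 280 gives the monic gcd y^2 + 4y.

4y + y^2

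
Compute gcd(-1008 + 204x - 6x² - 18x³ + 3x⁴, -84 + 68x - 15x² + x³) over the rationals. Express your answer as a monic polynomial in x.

Repeated division with remainder:
  3x⁴ - 18x³ - 6x² + 204x - 1008 = (3x + 27)(x³ - 15x² + 68x - 84) + (195x² - 1380x + 1260)
  x³ - 15x² + 68x - 84 = ((1/195)x - 103/2535)(195x² - 1380x + 1260) + ((924/169)x - 5544/169)
  195x² - 1380x + 1260 = ((10985/308)x - 845/22)((924/169)x - 5544/169) + (0)
Last nonzero remainder: (924/169)x - 5544/169. Dividing through by 924/169 gives the monic gcd x - 6.

-6 + x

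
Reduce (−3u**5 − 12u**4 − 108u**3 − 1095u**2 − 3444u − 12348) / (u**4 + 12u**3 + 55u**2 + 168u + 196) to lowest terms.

(−3u**3 − 3u**2 − 57u − 882)/(u**2 + 9u + 14)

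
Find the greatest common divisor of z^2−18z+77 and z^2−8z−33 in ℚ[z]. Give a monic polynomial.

z−11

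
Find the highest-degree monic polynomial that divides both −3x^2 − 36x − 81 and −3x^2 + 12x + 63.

x + 3

Apply the Euclidean algorithm:
  −3x^2 − 36x − 81 = (−3x^2 + 12x + 63) + (−48x − 144)
  −3x^2 + 12x + 63 = ((1/16)x − 7/16)(−48x − 144) + (0)
Last nonzero remainder: −48x − 144. Dividing through by −48 gives the monic gcd x + 3.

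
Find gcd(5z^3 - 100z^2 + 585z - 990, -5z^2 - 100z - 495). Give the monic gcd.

1

By polynomial division,
  5z^3 - 100z^2 + 585z - 990 = (-z + 40)(-5z^2 - 100z - 495) + (4090z + 18810)
  -5z^2 - 100z - 495 = (-(1/818)z - 6299/334562)(4090z + 18810) + (-23562000/167281)
  4090z + 18810 = (-(68417929/2356200)z - 3178339/23800)(-23562000/167281) + (0)
The last nonzero remainder is the constant -23562000/167281, so the polynomials are coprime and gcd = 1.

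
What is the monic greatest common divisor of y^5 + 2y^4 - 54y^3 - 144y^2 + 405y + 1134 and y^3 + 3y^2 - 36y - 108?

y^2 + 9y + 18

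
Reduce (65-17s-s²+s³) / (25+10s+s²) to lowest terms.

(13-6s+s²)/(5+s)

Apply the Euclidean algorithm:
  s³-s²-17s+65 = (s-11)(s²+10s+25) + (68s+340)
  s²+10s+25 = ((1/68)s+5/68)(68s+340) + (0)
Last nonzero remainder: 68s+340. Dividing through by 68 gives the monic gcd s+5.
Cancel s+5 from numerator and denominator to get the reduced form.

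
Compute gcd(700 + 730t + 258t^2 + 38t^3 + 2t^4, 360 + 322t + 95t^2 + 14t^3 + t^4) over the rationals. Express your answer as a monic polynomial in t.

By polynomial division,
  2t^4 + 38t^3 + 258t^2 + 730t + 700 = (2)(t^4 + 14t^3 + 95t^2 + 322t + 360) + (10t^3 + 68t^2 + 86t - 20)
  t^4 + 14t^3 + 95t^2 + 322t + 360 = ((1/10)t + 18/25)(10t^3 + 68t^2 + 86t - 20) + ((936/25)t^2 + (6552/25)t + 1872/5)
  10t^3 + 68t^2 + 86t - 20 = ((125/468)t - 25/468)((936/25)t^2 + (6552/25)t + 1872/5) + (0)
Last nonzero remainder: (936/25)t^2 + (6552/25)t + 1872/5. Dividing through by 936/25 gives the monic gcd t^2 + 7t + 10.

10 + 7t + t^2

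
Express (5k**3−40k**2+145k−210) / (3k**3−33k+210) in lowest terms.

(5k−15)/(3k+15)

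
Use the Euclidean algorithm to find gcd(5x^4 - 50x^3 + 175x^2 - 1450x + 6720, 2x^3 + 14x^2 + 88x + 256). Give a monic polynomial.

Repeated division with remainder:
  5x^4 - 50x^3 + 175x^2 - 1450x + 6720 = ((5/2)x - 85/2)(2x^3 + 14x^2 + 88x + 256) + (550x^2 + 1650x + 17600)
  2x^3 + 14x^2 + 88x + 256 = ((1/275)x + 4/275)(550x^2 + 1650x + 17600) + (0)
Last nonzero remainder: 550x^2 + 1650x + 17600. Dividing through by 550 gives the monic gcd x^2 + 3x + 32.

x^2 + 3x + 32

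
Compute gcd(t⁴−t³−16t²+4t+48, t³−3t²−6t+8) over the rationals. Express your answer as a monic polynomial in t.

By polynomial division,
  t⁴−t³−16t²+4t+48 = (t+2)(t³−3t²−6t+8) + (−4t²+8t+32)
  t³−3t²−6t+8 = (−(1/4)t+1/4)(−4t²+8t+32) + (0)
Last nonzero remainder: −4t²+8t+32. Dividing through by −4 gives the monic gcd t²−2t−8.

t²−2t−8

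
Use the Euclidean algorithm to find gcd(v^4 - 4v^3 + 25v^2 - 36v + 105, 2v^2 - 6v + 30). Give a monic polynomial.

Apply the Euclidean algorithm:
  v^4 - 4v^3 + 25v^2 - 36v + 105 = ((1/2)v^2 - (1/2)v + 7/2)(2v^2 - 6v + 30) + (0)
Last nonzero remainder: 2v^2 - 6v + 30. Dividing through by 2 gives the monic gcd v^2 - 3v + 15.

v^2 - 3v + 15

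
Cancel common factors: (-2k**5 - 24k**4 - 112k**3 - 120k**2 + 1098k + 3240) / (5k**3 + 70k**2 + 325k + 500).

(-2k**3 - 6k**2 - 18k + 162)/(5k + 25)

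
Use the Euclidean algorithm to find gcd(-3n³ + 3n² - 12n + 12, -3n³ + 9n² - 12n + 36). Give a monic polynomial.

Apply the Euclidean algorithm:
  -3n³ + 3n² - 12n + 12 = (-3n³ + 9n² - 12n + 36) + (-6n² - 24)
  -3n³ + 9n² - 12n + 36 = ((1/2)n - 3/2)(-6n² - 24) + (0)
Last nonzero remainder: -6n² - 24. Dividing through by -6 gives the monic gcd n² + 4.

n² + 4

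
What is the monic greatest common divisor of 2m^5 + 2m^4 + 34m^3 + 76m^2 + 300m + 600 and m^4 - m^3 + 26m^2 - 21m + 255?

m^2 - 3m + 15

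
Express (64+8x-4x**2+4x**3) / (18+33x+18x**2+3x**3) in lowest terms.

(32-12x+4x**2)/(9+12x+3x**2)

By polynomial division,
  4x**3-4x**2+8x+64 = (4/3)(3x**3+18x**2+33x+18) + (-28x**2-36x+40)
  3x**3+18x**2+33x+18 = (-(3/28)x-99/196)(-28x**2-36x+40) + ((936/49)x+1872/49)
  -28x**2-36x+40 = (-(343/234)x+245/234)((936/49)x+1872/49) + (0)
Last nonzero remainder: (936/49)x+1872/49. Dividing through by 936/49 gives the monic gcd x+2.
Cancel x+2 from numerator and denominator to get the reduced form.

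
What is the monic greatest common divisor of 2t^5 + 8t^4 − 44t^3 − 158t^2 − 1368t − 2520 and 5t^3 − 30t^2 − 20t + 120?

t^2 − 4t − 12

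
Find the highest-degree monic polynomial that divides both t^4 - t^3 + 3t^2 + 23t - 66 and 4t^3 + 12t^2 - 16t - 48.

Apply the Euclidean algorithm:
  t^4 - t^3 + 3t^2 + 23t - 66 = ((1/4)t - 1)(4t^3 + 12t^2 - 16t - 48) + (19t^2 + 19t - 114)
  4t^3 + 12t^2 - 16t - 48 = ((4/19)t + 8/19)(19t^2 + 19t - 114) + (0)
Last nonzero remainder: 19t^2 + 19t - 114. Dividing through by 19 gives the monic gcd t^2 + t - 6.

t^2 + t - 6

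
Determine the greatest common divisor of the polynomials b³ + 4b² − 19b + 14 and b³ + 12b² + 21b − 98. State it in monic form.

Euclidean algorithm in ℚ[b]:
  b³ + 4b² − 19b + 14 = (b³ + 12b² + 21b − 98) + (−8b² − 40b + 112)
  b³ + 12b² + 21b − 98 = (−(1/8)b − 7/8)(−8b² − 40b + 112) + (0)
Last nonzero remainder: −8b² − 40b + 112. Dividing through by −8 gives the monic gcd b² + 5b − 14.

b² + 5b − 14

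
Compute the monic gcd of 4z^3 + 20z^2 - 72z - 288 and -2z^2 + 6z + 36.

z + 3

By polynomial division,
  4z^3 + 20z^2 - 72z - 288 = (-2z - 16)(-2z^2 + 6z + 36) + (96z + 288)
  -2z^2 + 6z + 36 = (-(1/48)z + 1/8)(96z + 288) + (0)
Last nonzero remainder: 96z + 288. Dividing through by 96 gives the monic gcd z + 3.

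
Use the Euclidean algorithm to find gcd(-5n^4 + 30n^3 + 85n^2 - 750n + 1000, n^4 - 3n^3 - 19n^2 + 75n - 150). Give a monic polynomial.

n^2 - 25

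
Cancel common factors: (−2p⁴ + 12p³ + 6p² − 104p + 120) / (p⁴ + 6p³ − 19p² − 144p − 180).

By polynomial division,
  −2p⁴ + 12p³ + 6p² − 104p + 120 = (−2)(p⁴ + 6p³ − 19p² − 144p − 180) + (24p³ − 32p² − 392p − 240)
  p⁴ + 6p³ − 19p² − 144p − 180 = ((1/24)p + 11/36)(24p³ − 32p² − 392p − 240) + ((64/9)p² − (128/9)p − 320/3)
  24p³ − 32p² − 392p − 240 = ((27/8)p + 9/4)((64/9)p² − (128/9)p − 320/3) + (0)
Last nonzero remainder: (64/9)p² − (128/9)p − 320/3. Dividing through by 64/9 gives the monic gcd p² − 2p − 15.
Cancel p² − 2p − 15 from numerator and denominator to get the reduced form.

(−2p² + 8p − 8)/(p² + 8p + 12)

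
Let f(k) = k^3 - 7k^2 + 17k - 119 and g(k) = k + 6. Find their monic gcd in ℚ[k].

1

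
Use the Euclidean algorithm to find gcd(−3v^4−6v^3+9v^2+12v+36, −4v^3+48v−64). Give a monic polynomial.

v−2

By polynomial division,
  −3v^4−6v^3+9v^2+12v+36 = ((3/4)v+3/2)(−4v^3+48v−64) + (−27v^2−12v+132)
  −4v^3+48v−64 = ((4/27)v−16/243)(−27v^2−12v+132) + ((2240/81)v−4480/81)
  −27v^2−12v+132 = (−(2187/2240)v−2673/1120)((2240/81)v−4480/81) + (0)
Last nonzero remainder: (2240/81)v−4480/81. Dividing through by 2240/81 gives the monic gcd v−2.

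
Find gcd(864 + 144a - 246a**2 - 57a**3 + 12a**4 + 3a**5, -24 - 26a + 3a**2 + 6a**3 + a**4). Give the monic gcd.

-24 - 2a + 5a**2 + a**3

Repeated division with remainder:
  3a**5 + 12a**4 - 57a**3 - 246a**2 + 144a + 864 = (3a - 6)(a**4 + 6a**3 + 3a**2 - 26a - 24) + (-30a**3 - 150a**2 + 60a + 720)
  a**4 + 6a**3 + 3a**2 - 26a - 24 = (-(1/30)a - 1/30)(-30a**3 - 150a**2 + 60a + 720) + (0)
Last nonzero remainder: -30a**3 - 150a**2 + 60a + 720. Dividing through by -30 gives the monic gcd a**3 + 5a**2 - 2a - 24.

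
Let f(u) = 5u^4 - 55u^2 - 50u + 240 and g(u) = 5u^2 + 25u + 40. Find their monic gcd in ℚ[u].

Apply the Euclidean algorithm:
  5u^4 - 55u^2 - 50u + 240 = (u^2 - 5u + 6)(5u^2 + 25u + 40) + (0)
Last nonzero remainder: 5u^2 + 25u + 40. Dividing through by 5 gives the monic gcd u^2 + 5u + 8.

u^2 + 5u + 8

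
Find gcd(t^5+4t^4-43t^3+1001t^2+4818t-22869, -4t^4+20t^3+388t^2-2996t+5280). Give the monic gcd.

Repeated division with remainder:
  t^5+4t^4-43t^3+1001t^2+4818t-22869 = (-(1/4)t-9/4)(-4t^4+20t^3+388t^2-2996t+5280) + (99t^3+1125t^2-603t-10989)
  -4t^4+20t^3+388t^2-2996t+5280 = (-(4/99)t+80/121)(99t^3+1125t^2-603t-10989) + (-(46000/121)t^2-(368000/121)t+138000/11)
  99t^3+1125t^2-603t-10989 = (-(11979/46000)t-40293/46000)(-(46000/121)t^2-(368000/121)t+138000/11) + (0)
Last nonzero remainder: -(46000/121)t^2-(368000/121)t+138000/11. Dividing through by -46000/121 gives the monic gcd t^2+8t-33.

t^2+8t-33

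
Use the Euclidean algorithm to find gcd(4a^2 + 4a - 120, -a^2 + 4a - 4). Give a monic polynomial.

1

Euclidean algorithm in ℚ[a]:
  4a^2 + 4a - 120 = (-4)(-a^2 + 4a - 4) + (20a - 136)
  -a^2 + 4a - 4 = (-(1/20)a - 7/50)(20a - 136) + (-576/25)
  20a - 136 = (-(125/144)a + 425/72)(-576/25) + (0)
The last nonzero remainder is the constant -576/25, so the polynomials are coprime and gcd = 1.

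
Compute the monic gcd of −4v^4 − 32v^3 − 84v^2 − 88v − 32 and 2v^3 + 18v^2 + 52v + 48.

Apply the Euclidean algorithm:
  −4v^4 − 32v^3 − 84v^2 − 88v − 32 = (−2v + 2)(2v^3 + 18v^2 + 52v + 48) + (−16v^2 − 96v − 128)
  2v^3 + 18v^2 + 52v + 48 = (−(1/8)v − 3/8)(−16v^2 − 96v − 128) + (0)
Last nonzero remainder: −16v^2 − 96v − 128. Dividing through by −16 gives the monic gcd v^2 + 6v + 8.

v^2 + 6v + 8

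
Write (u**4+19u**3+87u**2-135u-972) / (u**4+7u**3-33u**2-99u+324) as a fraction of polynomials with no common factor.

(u+9)/(u-3)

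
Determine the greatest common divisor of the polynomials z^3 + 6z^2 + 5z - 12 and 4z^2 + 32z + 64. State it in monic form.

z + 4

Repeated division with remainder:
  z^3 + 6z^2 + 5z - 12 = ((1/4)z - 1/2)(4z^2 + 32z + 64) + (5z + 20)
  4z^2 + 32z + 64 = ((4/5)z + 16/5)(5z + 20) + (0)
Last nonzero remainder: 5z + 20. Dividing through by 5 gives the monic gcd z + 4.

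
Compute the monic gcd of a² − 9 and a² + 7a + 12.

a + 3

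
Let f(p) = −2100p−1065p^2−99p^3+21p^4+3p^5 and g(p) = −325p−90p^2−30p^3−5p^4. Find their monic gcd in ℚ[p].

By polynomial division,
  3p^5+21p^4−99p^3−1065p^2−2100p = (−(3/5)p−3/5)(−5p^4−30p^3−90p^2−325p) + (−171p^3−1314p^2−2295p)
  −5p^4−30p^3−90p^2−325p = ((5/171)p−160/3249)(−171p^3−1314p^2−2295p) + (−(31625/361)p^2−(158125/361)p)
  −171p^3−1314p^2−2295p = ((61731/31625)p+165699/31625)(−(31625/361)p^2−(158125/361)p) + (0)
Last nonzero remainder: −(31625/361)p^2−(158125/361)p. Dividing through by −31625/361 gives the monic gcd p^2+5p.

5p+p^2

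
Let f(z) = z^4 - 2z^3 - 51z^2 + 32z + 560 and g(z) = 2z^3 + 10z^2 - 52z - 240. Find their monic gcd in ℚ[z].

Euclidean algorithm in ℚ[z]:
  z^4 - 2z^3 - 51z^2 + 32z + 560 = ((1/2)z - 7/2)(2z^3 + 10z^2 - 52z - 240) + (10z^2 - 30z - 280)
  2z^3 + 10z^2 - 52z - 240 = ((1/5)z + 8/5)(10z^2 - 30z - 280) + (52z + 208)
  10z^2 - 30z - 280 = ((5/26)z - 35/26)(52z + 208) + (0)
Last nonzero remainder: 52z + 208. Dividing through by 52 gives the monic gcd z + 4.

z + 4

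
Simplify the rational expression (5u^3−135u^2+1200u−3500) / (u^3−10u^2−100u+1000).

Repeated division with remainder:
  5u^3−135u^2+1200u−3500 = (5)(u^3−10u^2−100u+1000) + (−85u^2+1700u−8500)
  u^3−10u^2−100u+1000 = (−(1/85)u−2/17)(−85u^2+1700u−8500) + (0)
Last nonzero remainder: −85u^2+1700u−8500. Dividing through by −85 gives the monic gcd u^2−20u+100.
Cancel u^2−20u+100 from numerator and denominator to get the reduced form.

(5u−35)/(u+10)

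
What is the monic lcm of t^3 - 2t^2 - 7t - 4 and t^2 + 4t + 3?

Euclidean algorithm in ℚ[t]:
  t^3 - 2t^2 - 7t - 4 = (t - 6)(t^2 + 4t + 3) + (14t + 14)
  t^2 + 4t + 3 = ((1/14)t + 3/14)(14t + 14) + (0)
Last nonzero remainder: 14t + 14. Dividing through by 14 gives the monic gcd t + 1.
Then lcm(f, g) = f·g / gcd(f, g); expanding and making the result monic gives the answer.

t^4 + t^3 - 13t^2 - 25t - 12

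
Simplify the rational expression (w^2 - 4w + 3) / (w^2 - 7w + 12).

Repeated division with remainder:
  w^2 - 4w + 3 = (w^2 - 7w + 12) + (3w - 9)
  w^2 - 7w + 12 = ((1/3)w - 4/3)(3w - 9) + (0)
Last nonzero remainder: 3w - 9. Dividing through by 3 gives the monic gcd w - 3.
Cancel w - 3 from numerator and denominator to get the reduced form.

(w - 1)/(w - 4)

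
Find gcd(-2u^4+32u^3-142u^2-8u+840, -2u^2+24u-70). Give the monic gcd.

u^2-12u+35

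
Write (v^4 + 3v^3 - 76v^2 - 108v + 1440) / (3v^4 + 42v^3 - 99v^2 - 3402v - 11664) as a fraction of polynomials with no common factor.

(v^2 - 11v + 30)/(3v^2 - 243)

Apply the Euclidean algorithm:
  v^4 + 3v^3 - 76v^2 - 108v + 1440 = (1/3)(3v^4 + 42v^3 - 99v^2 - 3402v - 11664) + (-11v^3 - 43v^2 + 1026v + 5328)
  3v^4 + 42v^3 - 99v^2 - 3402v - 11664 = (-(3/11)v - 333/121)(-11v^3 - 43v^2 + 1026v + 5328) + ((7560/121)v^2 + (105840/121)v + 362880/121)
  -11v^3 - 43v^2 + 1026v + 5328 = (-(1331/7560)v + 4477/2520)((7560/121)v^2 + (105840/121)v + 362880/121) + (0)
Last nonzero remainder: (7560/121)v^2 + (105840/121)v + 362880/121. Dividing through by 7560/121 gives the monic gcd v^2 + 14v + 48.
Cancel v^2 + 14v + 48 from numerator and denominator to get the reduced form.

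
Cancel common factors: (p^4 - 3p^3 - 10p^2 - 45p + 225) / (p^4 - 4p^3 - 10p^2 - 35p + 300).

(p - 3)/(p - 4)

Euclidean algorithm in ℚ[p]:
  p^4 - 3p^3 - 10p^2 - 45p + 225 = (p^4 - 4p^3 - 10p^2 - 35p + 300) + (p^3 - 10p - 75)
  p^4 - 4p^3 - 10p^2 - 35p + 300 = (p - 4)(p^3 - 10p - 75) + (0)
The last nonzero remainder p^3 - 10p - 75 is already monic.
Cancel p^3 - 10p - 75 from numerator and denominator to get the reduced form.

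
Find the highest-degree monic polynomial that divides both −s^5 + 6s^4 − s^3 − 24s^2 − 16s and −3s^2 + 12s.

s^2 − 4s

Euclidean algorithm in ℚ[s]:
  −s^5 + 6s^4 − s^3 − 24s^2 − 16s = ((1/3)s^3 − (2/3)s^2 − (7/3)s − 4/3)(−3s^2 + 12s) + (0)
Last nonzero remainder: −3s^2 + 12s. Dividing through by −3 gives the monic gcd s^2 − 4s.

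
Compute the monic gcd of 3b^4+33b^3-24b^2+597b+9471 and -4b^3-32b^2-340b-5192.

By polynomial division,
  3b^4+33b^3-24b^2+597b+9471 = (-(3/4)b-9/4)(-4b^3-32b^2-340b-5192) + (-351b^2-4062b-2211)
  -4b^3-32b^2-340b-5192 = ((4/351)b-1672/41067)(-351b^2-4062b-2211) + (-(6573232/13689)b-72305552/13689)
  -351b^2-4062b-2211 = ((4804839/6573232)b+2751489/6573232)(-(6573232/13689)b-72305552/13689) + (0)
Last nonzero remainder: -(6573232/13689)b-72305552/13689. Dividing through by -6573232/13689 gives the monic gcd b+11.

b+11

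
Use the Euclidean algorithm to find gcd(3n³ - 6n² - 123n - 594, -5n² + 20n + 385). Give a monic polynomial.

Apply the Euclidean algorithm:
  3n³ - 6n² - 123n - 594 = (-(3/5)n - 6/5)(-5n² + 20n + 385) + (132n - 132)
  -5n² + 20n + 385 = (-(5/132)n + 5/44)(132n - 132) + (400)
  132n - 132 = ((33/100)n - 33/100)(400) + (0)
The last nonzero remainder is the constant 400, so the polynomials are coprime and gcd = 1.

1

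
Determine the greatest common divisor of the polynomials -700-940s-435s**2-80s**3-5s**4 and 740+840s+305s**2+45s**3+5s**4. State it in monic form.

4+4s+s**2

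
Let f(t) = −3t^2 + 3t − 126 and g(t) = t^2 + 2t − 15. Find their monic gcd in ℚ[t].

1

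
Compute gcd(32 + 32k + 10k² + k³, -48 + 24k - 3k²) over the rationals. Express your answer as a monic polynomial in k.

Repeated division with remainder:
  k³ + 10k² + 32k + 32 = (-(1/3)k - 6)(-3k² + 24k - 48) + (160k - 256)
  -3k² + 24k - 48 = (-(3/160)k + 3/25)(160k - 256) + (-432/25)
  160k - 256 = (-(250/27)k + 400/27)(-432/25) + (0)
The last nonzero remainder is the constant -432/25, so the polynomials are coprime and gcd = 1.

1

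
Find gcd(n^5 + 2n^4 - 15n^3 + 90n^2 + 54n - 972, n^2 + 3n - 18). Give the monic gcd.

n^2 + 3n - 18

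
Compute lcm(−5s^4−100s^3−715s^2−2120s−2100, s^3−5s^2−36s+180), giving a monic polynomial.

Apply the Euclidean algorithm:
  −5s^4−100s^3−715s^2−2120s−2100 = (−5s−125)(s^3−5s^2−36s+180) + (−1520s^2−5720s+20400)
  s^3−5s^2−36s+180 = (−(1/1520)s+333/57760)(−1520s^2−5720s+20400) + ((15015/1444)s+45045/722)
  −1520s^2−5720s+20400 = (−(438976/3003)s+981920/3003)((15015/1444)s+45045/722) + (0)
Last nonzero remainder: (15015/1444)s+45045/722. Dividing through by 15015/1444 gives the monic gcd s+6.
Then lcm(f, g) = f·g / gcd(f, g); expanding and making the result monic gives the answer.

s^6+9s^5−47s^4−549s^3+46s^2+8100s+12600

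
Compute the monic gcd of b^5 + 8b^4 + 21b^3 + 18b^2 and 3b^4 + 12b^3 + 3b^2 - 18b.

Euclidean algorithm in ℚ[b]:
  b^5 + 8b^4 + 21b^3 + 18b^2 = ((1/3)b + 4/3)(3b^4 + 12b^3 + 3b^2 - 18b) + (4b^3 + 20b^2 + 24b)
  3b^4 + 12b^3 + 3b^2 - 18b = ((3/4)b - 3/4)(4b^3 + 20b^2 + 24b) + (0)
Last nonzero remainder: 4b^3 + 20b^2 + 24b. Dividing through by 4 gives the monic gcd b^3 + 5b^2 + 6b.

b^3 + 5b^2 + 6b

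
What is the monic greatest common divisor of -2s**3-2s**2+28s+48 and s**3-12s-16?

Euclidean algorithm in ℚ[s]:
  -2s**3-2s**2+28s+48 = (-2)(s**3-12s-16) + (-2s**2+4s+16)
  s**3-12s-16 = (-(1/2)s-1)(-2s**2+4s+16) + (0)
Last nonzero remainder: -2s**2+4s+16. Dividing through by -2 gives the monic gcd s**2-2s-8.

s**2-2s-8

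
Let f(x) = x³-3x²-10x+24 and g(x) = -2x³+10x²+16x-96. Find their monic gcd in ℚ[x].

Euclidean algorithm in ℚ[x]:
  x³-3x²-10x+24 = (-1/2)(-2x³+10x²+16x-96) + (2x²-2x-24)
  -2x³+10x²+16x-96 = (-x+4)(2x²-2x-24) + (0)
Last nonzero remainder: 2x²-2x-24. Dividing through by 2 gives the monic gcd x²-x-12.

x²-x-12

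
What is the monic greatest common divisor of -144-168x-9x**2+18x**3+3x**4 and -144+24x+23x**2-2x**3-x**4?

Apply the Euclidean algorithm:
  3x**4+18x**3-9x**2-168x-144 = (-3)(-x**4-2x**3+23x**2+24x-144) + (12x**3+60x**2-96x-576)
  -x**4-2x**3+23x**2+24x-144 = (-(1/12)x+1/4)(12x**3+60x**2-96x-576) + (0)
Last nonzero remainder: 12x**3+60x**2-96x-576. Dividing through by 12 gives the monic gcd x**3+5x**2-8x-48.

-48-8x+5x**2+x**3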